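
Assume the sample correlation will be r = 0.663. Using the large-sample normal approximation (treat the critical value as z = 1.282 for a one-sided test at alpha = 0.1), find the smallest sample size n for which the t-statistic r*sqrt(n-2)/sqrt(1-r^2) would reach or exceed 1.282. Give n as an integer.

5

r√(n−2)/√(1−r²) ≥ 1.282  ⇔  n−2 ≥ (1.282)²·(1−r²)/r²
(1−r²)/r² = (1−0.439569)/0.439569 = 1.2750
n ≥ 2 + 1.643524·1.2750 = 2 + 2.0955 = 4.0955
⌈4.0955⌉ = 5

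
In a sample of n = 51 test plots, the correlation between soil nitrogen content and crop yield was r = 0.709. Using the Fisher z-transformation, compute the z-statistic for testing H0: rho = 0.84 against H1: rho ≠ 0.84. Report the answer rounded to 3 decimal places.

-2.328

z_r = atanh(0.709) = 0.885170,  z_0 = atanh(0.84) = 1.221174
SE = 1/√(n−3) = 1/√48 = 0.144338
z = (z_r − z_0)/SE = (0.885170 − 1.221174) / 0.144338 = -0.336004 / 0.144338 = -2.328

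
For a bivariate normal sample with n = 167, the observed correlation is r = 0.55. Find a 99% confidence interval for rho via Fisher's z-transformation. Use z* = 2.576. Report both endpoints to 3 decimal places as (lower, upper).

Fisher z: z_r = atanh(r) = ½·ln((1+0.55)/(1−0.55)) = 0.618381
SE(z) = 1/√(n−3) = 1/√164 = 0.078087
99% ⇒ z* = 2.576; margin = 2.576·0.078087 = 0.201152
CI on z-scale: (0.417229, 0.819533)
Back-transform: tanh(0.417229) = 0.394593, tanh(0.819533) = 0.674816

(0.395, 0.675)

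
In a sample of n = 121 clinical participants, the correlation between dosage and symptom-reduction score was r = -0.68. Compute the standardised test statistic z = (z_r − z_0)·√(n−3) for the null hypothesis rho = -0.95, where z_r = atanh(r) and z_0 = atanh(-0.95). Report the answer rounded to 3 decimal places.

z_r = atanh(-0.68) = -0.829114,  z_0 = atanh(-0.95) = -1.831781
SE = 1/√(n−3) = 1/√118 = 0.092057
z = (z_r − z_0)/SE = (-0.829114 − (-1.831781)) / 0.092057 = 1.002667 / 0.092057 = 10.892

10.892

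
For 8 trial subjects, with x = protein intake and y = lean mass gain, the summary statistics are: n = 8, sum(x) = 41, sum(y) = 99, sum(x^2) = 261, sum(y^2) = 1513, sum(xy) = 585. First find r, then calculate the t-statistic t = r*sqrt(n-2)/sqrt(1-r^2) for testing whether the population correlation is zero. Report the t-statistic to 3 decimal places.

2.048

S_xy = nΣxy − ΣxΣy = 8·585 − 41·99 = 4680 − 4059 = 621
S_xx = nΣx² − (Σx)² = 8·261 − 41² = 2088 − 1681 = 407
S_yy = nΣy² − (Σy)² = 8·1513 − 99² = 12104 − 9801 = 2303
r = S_xy / √(S_xx·S_yy) = 621 / √(407·2303) = 621 / √937321 = 621 / 968.1534 = 0.6414
t = r·√(n−2)/√(1−r²) = 0.6414·√6 / √(1−0.411394) = 1.571103 / 0.767207 = 2.048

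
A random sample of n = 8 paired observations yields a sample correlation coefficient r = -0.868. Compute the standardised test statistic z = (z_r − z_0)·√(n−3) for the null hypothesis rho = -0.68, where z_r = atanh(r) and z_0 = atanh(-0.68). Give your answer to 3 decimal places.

z_r = atanh(-0.868) = -1.324911,  z_0 = atanh(-0.68) = -0.829114
SE = 1/√(n−3) = 1/√5 = 0.447214
z = (z_r − z_0)/SE = (-1.324911 − (-0.829114)) / 0.447214 = -0.495797 / 0.447214 = -1.109

-1.109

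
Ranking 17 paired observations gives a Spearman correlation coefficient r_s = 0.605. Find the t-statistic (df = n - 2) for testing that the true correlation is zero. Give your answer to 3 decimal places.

2.943

1 − r_s² = 1 − 0.366025 = 0.633975;  √(1−r_s²) = 0.796225
√(n−2) = √15 = 3.872983
t = r_s·√(n−2)/√(1−r_s²) = 0.605 · 3.872983 / 0.796225 = 2.943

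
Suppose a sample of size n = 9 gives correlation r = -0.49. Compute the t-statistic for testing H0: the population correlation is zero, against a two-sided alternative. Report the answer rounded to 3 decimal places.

-1.487

t = r·√(n−2) / √(1−r²) with r = -0.49, n = 9
  = -0.49·√7 / √(1 − 0.2401)
  = -0.49·2.645751 / 0.871722
  = -1.296418 / 0.871722 = -1.487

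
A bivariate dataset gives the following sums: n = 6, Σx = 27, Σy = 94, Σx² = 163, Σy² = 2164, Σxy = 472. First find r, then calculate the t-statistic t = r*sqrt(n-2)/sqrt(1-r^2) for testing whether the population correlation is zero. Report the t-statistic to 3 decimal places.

0.604

Numerator: nΣxy − (Σx)(Σy) = 6·472 − (27)(94) = 294
Denominator: √[(nΣx²−(Σx)²)(nΣy²−(Σy)²)]
  nΣx²−(Σx)² = 6·163 − 729 = 249;  nΣy²−(Σy)² = 6·2164 − 8836 = 4148
  √(249·4148) = √1032852 = 1016.2933
r = 294 / 1016.2933 = 0.2893
t = r·√(n−2)/√(1−r²) = 0.2893·√4 / √(1−0.083694) = 0.578600 / 0.957239 = 0.604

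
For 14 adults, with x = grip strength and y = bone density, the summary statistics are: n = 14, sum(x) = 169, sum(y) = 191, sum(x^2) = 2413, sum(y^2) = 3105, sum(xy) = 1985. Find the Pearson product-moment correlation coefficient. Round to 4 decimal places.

-0.7431

Numerator: nΣxy − (Σx)(Σy) = 14·1985 − (169)(191) = -4489
Denominator: √[(nΣx²−(Σx)²)(nΣy²−(Σy)²)]
  nΣx²−(Σx)² = 14·2413 − 28561 = 5221;  nΣy²−(Σy)² = 14·3105 − 36481 = 6989
  √(5221·6989) = √36489569 = 6040.6596
r = -4489 / 6040.6596 = -0.7431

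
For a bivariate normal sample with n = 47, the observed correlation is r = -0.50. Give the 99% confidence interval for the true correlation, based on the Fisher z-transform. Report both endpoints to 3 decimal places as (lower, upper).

Fisher z: z_r = atanh(r) = ½·ln((1+(-0.50))/(1−(-0.50))) = -0.549306
SE(z) = 1/√(n−3) = 1/√44 = 0.150756
99% ⇒ z* = 2.576; margin = 2.576·0.150756 = 0.388347
CI on z-scale: (-0.937653, -0.160959)
Back-transform: tanh(-0.937653) = -0.734142, tanh(-0.160959) = -0.159583

(-0.734, -0.160)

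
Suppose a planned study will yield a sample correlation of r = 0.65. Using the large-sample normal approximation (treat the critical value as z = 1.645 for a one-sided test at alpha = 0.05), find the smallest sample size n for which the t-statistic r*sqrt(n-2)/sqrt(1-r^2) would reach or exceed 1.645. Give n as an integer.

6

Need r·√(n−2)/√(1−r²) ≥ 1.645
√(n−2) ≥ 1.645·√(1−0.4225) / 0.65 = 1.645·0.759934 / 0.65 = 1.9232
n−2 ≥ 3.6987  ⇒  n ≥ 5.6987
Smallest integer n = 6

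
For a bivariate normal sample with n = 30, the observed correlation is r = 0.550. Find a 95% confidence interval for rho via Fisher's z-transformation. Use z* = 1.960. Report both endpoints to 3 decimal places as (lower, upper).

z_r = atanh(0.550) = 0.618381;  SE = 1/√(n−3) = 1/√27 = 0.192450
z-limits: 0.618381 ± 1.960·0.192450 = 0.618381 ± 0.377202 = [0.241179, 0.995583]
ρ-limits: (tanh 0.241179, tanh 0.995583) = (0.237, 0.760)

(0.237, 0.760)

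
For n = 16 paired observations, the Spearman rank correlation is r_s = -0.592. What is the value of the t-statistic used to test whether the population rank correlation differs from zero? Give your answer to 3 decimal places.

-2.748

t = r_s·√(n−2) / √(1−r_s²) with r_s = -0.592, n = 16
  = -0.592·√14 / √(1 − 0.350464)
  = -0.592·3.741657 / 0.805938
  = -2.215061 / 0.805938 = -2.748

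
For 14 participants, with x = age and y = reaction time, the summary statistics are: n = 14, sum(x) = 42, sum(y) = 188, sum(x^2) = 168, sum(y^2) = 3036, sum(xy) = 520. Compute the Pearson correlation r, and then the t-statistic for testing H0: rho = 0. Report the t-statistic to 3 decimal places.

Numerator: nΣxy − (Σx)(Σy) = 14·520 − (42)(188) = -616
Denominator: √[(nΣx²−(Σx)²)(nΣy²−(Σy)²)]
  nΣx²−(Σx)² = 14·168 − 1764 = 588;  nΣy²−(Σy)² = 14·3036 − 35344 = 7160
  √(588·7160) = √4210080 = 2051.8479
r = -616 / 2051.8479 = -0.3002
t = r·√(n−2)/√(1−r²) = -0.3002·√12 / √(1−0.090120) = -1.039923 / 0.953876 = -1.090

-1.090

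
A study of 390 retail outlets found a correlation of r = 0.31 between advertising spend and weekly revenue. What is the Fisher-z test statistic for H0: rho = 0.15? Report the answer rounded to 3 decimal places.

3.333

z_r = atanh(0.31) = 0.320545,  z_0 = atanh(0.15) = 0.151140
SE = 1/√(n−3) = 1/√387 = 0.050833
z = (z_r − z_0)/SE = (0.320545 − 0.151140) / 0.050833 = 0.169405 / 0.050833 = 3.333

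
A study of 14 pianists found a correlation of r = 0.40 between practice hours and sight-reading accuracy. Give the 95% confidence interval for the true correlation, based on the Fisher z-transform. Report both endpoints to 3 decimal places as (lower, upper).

Fisher z: z_r = atanh(r) = ½·ln((1+0.40)/(1−0.40)) = 0.423649
SE(z) = 1/√(n−3) = 1/√11 = 0.301511
95% ⇒ z* = 1.960; margin = 1.960·0.301511 = 0.590962
CI on z-scale: (-0.167313, 1.014611)
Back-transform: tanh(-0.167313) = -0.165769, tanh(1.014611) = 0.767662

(-0.166, 0.768)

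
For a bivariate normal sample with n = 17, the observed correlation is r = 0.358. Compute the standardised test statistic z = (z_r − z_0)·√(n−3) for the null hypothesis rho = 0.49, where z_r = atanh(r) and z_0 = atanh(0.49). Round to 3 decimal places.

z_r = atanh(0.358) = 0.374590,  z_0 = atanh(0.49) = 0.536060
SE = 1/√(n−3) = 1/√14 = 0.267261
z = (z_r − z_0)/SE = (0.374590 − 0.536060) / 0.267261 = -0.161470 / 0.267261 = -0.604

-0.604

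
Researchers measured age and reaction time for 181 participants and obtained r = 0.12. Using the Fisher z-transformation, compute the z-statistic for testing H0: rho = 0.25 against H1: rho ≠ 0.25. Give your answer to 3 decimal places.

-1.799

z_r = atanh(0.12) = 0.120581,  z_0 = atanh(0.25) = 0.255413
SE = 1/√(n−3) = 1/√178 = 0.074953
z = (z_r − z_0)/SE = (0.120581 − 0.255413) / 0.074953 = -0.134832 / 0.074953 = -1.799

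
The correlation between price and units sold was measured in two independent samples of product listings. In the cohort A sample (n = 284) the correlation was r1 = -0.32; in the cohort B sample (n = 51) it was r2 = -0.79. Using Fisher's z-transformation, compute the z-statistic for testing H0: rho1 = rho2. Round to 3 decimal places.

4.737

z1 = atanh(-0.32) = -0.331647,  z2 = atanh(-0.79) = -1.071432
SE = √(1/(n1−3) + 1/(n2−3)) = √(1/281 + 1/48) = √(0.0035587 + 0.0208333) = √0.0243920 = 0.156179
z = (z1 − z2)/SE = (-0.331647 − (-1.071432)) / 0.156179 = 0.739785 / 0.156179 = 4.737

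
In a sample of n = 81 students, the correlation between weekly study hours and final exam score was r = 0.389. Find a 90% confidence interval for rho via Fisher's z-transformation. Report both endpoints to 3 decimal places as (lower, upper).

z_r = atanh(0.389) = 0.410621;  SE = 1/√(n−3) = 1/√78 = 0.113228
z-limits: 0.410621 ± 1.645·0.113228 = 0.410621 ± 0.186260 = [0.224361, 0.596881]
ρ-limits: (tanh 0.224361, tanh 0.596881) = (0.221, 0.535)

(0.221, 0.535)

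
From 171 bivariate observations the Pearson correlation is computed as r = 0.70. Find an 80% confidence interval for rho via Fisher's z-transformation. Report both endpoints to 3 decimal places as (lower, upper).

(0.646, 0.747)

Fisher z: z_r = atanh(r) = ½·ln((1+0.70)/(1−0.70)) = 0.867301
SE(z) = 1/√(n−3) = 1/√168 = 0.077152
80% ⇒ z* = 1.282; margin = 1.282·0.077152 = 0.098909
CI on z-scale: (0.768392, 0.966210)
Back-transform: tanh(0.768392) = 0.645993, tanh(0.966210) = 0.747034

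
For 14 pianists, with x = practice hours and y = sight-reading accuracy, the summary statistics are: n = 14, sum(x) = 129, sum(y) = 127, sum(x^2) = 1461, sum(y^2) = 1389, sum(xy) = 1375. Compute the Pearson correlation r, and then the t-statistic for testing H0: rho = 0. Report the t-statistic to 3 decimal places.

S_xy = nΣxy − ΣxΣy = 14·1375 − 129·127 = 19250 − 16383 = 2867
S_xx = nΣx² − (Σx)² = 14·1461 − 129² = 20454 − 16641 = 3813
S_yy = nΣy² − (Σy)² = 14·1389 − 127² = 19446 − 16129 = 3317
r = S_xy / √(S_xx·S_yy) = 2867 / √(3813·3317) = 2867 / √12647721 = 2867 / 3556.3635 = 0.8062
t = r·√(n−2)/√(1−r²) = 0.8062·√12 / √(1−0.649958) = 2.792759 / 0.591643 = 4.720

4.720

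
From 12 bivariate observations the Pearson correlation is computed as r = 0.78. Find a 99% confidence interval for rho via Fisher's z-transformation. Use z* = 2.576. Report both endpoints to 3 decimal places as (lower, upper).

z_r = atanh(0.78) = 1.045371;  SE = 1/√(n−3) = 1/√9 = 0.333333
z-limits: 1.045371 ± 2.576·0.333333 = 1.045371 ± 0.858666 = [0.186705, 1.904037]
ρ-limits: (tanh 0.186705, tanh 1.904037) = (0.185, 0.957)

(0.185, 0.957)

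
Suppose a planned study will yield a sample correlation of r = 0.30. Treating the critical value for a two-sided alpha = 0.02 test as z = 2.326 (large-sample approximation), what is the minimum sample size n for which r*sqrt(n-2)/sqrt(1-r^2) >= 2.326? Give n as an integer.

Need r·√(n−2)/√(1−r²) ≥ 2.326
√(n−2) ≥ 2.326·√(1−0.0900) / 0.30 = 2.326·0.953939 / 0.30 = 7.3962
n−2 ≥ 54.7038  ⇒  n ≥ 56.7038
Smallest integer n = 57

57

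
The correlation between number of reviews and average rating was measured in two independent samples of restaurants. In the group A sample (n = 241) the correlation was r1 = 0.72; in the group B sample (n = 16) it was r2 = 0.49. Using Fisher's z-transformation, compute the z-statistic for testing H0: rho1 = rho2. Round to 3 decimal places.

1.305

Fisher z-transforms: z1 = atanh(0.72) = 0.907645, z2 = atanh(0.49) = 0.536060; difference d = 0.371585
Var(d) = 1/238 + 1/13 = 0.0042017 + 0.0769231 = 0.0811248
z = d/√Var(d) = 0.371585 / √0.0811248 = 0.371585 / 0.284824 = 1.305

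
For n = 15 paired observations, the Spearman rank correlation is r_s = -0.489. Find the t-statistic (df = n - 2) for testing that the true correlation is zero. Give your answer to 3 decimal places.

-2.021

t = r_s·√(n−2) / √(1−r_s²) with r_s = -0.489, n = 15
  = -0.489·√13 / √(1 − 0.239121)
  = -0.489·3.605551 / 0.872284
  = -1.763114 / 0.872284 = -2.021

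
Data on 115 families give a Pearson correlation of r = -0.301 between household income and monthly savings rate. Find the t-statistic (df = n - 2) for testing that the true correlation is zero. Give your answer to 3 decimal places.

-3.355

1 − r² = 1 − 0.090601 = 0.909399;  √(1−r²) = 0.953624
√(n−2) = √113 = 10.630146
t = r·√(n−2)/√(1−r²) = -0.301 · 10.630146 / 0.953624 = -3.355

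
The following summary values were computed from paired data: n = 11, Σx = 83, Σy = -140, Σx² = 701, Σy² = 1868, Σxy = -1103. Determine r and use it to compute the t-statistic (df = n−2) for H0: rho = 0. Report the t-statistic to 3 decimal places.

-2.142

S_xy = nΣxy − ΣxΣy = 11·(-1103) − 83·(-140) = -12133 − (-11620) = -513
S_xx = nΣx² − (Σx)² = 11·701 − 83² = 7711 − 6889 = 822
S_yy = nΣy² − (Σy)² = 11·1868 − (-140)² = 20548 − 19600 = 948
r = S_xy / √(S_xx·S_yy) = -513 / √(822·948) = -513 / √779256 = -513 / 882.7548 = -0.5811
t = r·√(n−2)/√(1−r²) = -0.5811·√9 / √(1−0.337677) = -1.743300 / 0.813832 = -2.142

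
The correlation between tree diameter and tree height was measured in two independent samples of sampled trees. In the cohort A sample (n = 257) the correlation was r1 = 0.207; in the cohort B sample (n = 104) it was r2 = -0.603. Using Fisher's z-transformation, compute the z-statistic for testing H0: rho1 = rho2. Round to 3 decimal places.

7.718

z1 = atanh(0.207) = 0.210035,  z2 = atanh(-0.603) = -0.697848
SE = √(1/(n1−3) + 1/(n2−3)) = √(1/254 + 1/101) = √(0.0039370 + 0.0099010) = √0.0138380 = 0.117635
z = (z1 − z2)/SE = (0.210035 − (-0.697848)) / 0.117635 = 0.907883 / 0.117635 = 7.718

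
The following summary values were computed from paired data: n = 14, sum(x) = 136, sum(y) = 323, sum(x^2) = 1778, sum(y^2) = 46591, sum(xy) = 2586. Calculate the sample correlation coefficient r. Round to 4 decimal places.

Numerator: nΣxy − (Σx)(Σy) = 14·2586 − (136)(323) = -7724
Denominator: √[(nΣx²−(Σx)²)(nΣy²−(Σy)²)]
  nΣx²−(Σx)² = 14·1778 − 18496 = 6396;  nΣy²−(Σy)² = 14·46591 − 104329 = 547945
  √(6396·547945) = √3504656220 = 59200.1370
r = -7724 / 59200.1370 = -0.1305

-0.1305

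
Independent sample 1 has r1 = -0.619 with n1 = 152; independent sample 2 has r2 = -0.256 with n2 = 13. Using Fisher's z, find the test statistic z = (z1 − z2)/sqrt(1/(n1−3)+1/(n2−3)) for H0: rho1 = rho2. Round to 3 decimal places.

Fisher z-transforms: z1 = atanh(-0.619) = -0.723382, z2 = atanh(-0.256) = -0.261823; difference d = -0.461559
Var(d) = 1/149 + 1/10 = 0.0067114 + 0.1000000 = 0.1067114
z = d/√Var(d) = -0.461559 / √0.1067114 = -0.461559 / 0.326667 = -1.413

-1.413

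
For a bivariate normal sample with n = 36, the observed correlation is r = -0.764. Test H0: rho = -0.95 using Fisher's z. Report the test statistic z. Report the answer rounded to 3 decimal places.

4.745

z_r = atanh(-0.764) = -1.005754,  z_0 = atanh(-0.95) = -1.831781
SE = 1/√(n−3) = 1/√33 = 0.174078
z = (z_r − z_0)/SE = (-1.005754 − (-1.831781)) / 0.174078 = 0.826027 / 0.174078 = 4.745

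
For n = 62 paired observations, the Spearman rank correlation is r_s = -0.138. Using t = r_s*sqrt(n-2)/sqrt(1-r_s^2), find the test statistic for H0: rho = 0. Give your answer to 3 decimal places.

t = r_s·√(n−2) / √(1−r_s²) with r_s = -0.138, n = 62
  = -0.138·√60 / √(1 − 0.019044)
  = -0.138·7.745967 / 0.990432
  = -1.068943 / 0.990432 = -1.079

-1.079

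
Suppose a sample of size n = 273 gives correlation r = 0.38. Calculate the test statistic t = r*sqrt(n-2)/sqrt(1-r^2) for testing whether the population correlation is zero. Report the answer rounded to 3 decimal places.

6.763

1 − r² = 1 − 0.1444 = 0.8556;  √(1−r²) = 0.924986
√(n−2) = √271 = 16.462078
t = r·√(n−2)/√(1−r²) = 0.38 · 16.462078 / 0.924986 = 6.763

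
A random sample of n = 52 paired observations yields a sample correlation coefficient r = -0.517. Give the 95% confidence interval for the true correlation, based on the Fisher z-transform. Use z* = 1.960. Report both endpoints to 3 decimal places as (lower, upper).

z_r = atanh(-0.517) = -0.572237;  SE = 1/√(n−3) = 1/√49 = 0.142857
z-limits: -0.572237 ± 1.960·0.142857 = -0.572237 ± 0.280000 = [-0.852237, -0.292237]
ρ-limits: (tanh -0.852237, tanh -0.292237) = (-0.692, -0.284)

(-0.692, -0.284)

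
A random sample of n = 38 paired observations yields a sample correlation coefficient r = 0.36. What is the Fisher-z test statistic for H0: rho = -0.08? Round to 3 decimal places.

z_r = atanh(0.36) = 0.376886,  z_0 = atanh(-0.08) = -0.080171
SE = 1/√(n−3) = 1/√35 = 0.169031
z = (z_r − z_0)/SE = (0.376886 − (-0.080171)) / 0.169031 = 0.457057 / 0.169031 = 2.704

2.704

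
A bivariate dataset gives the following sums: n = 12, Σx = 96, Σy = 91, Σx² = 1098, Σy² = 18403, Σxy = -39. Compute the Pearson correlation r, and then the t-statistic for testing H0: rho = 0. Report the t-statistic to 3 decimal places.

-1.058

Numerator: nΣxy − (Σx)(Σy) = 12·(-39) − (96)(91) = -9204
Denominator: √[(nΣx²−(Σx)²)(nΣy²−(Σy)²)]
  nΣx²−(Σx)² = 12·1098 − 9216 = 3960;  nΣy²−(Σy)² = 12·18403 − 8281 = 212555
  √(3960·212555) = √841717800 = 29012.3732
r = -9204 / 29012.3732 = -0.3172
t = r·√(n−2)/√(1−r²) = -0.3172·√10 / √(1−0.100616) = -1.003074 / 0.948359 = -1.058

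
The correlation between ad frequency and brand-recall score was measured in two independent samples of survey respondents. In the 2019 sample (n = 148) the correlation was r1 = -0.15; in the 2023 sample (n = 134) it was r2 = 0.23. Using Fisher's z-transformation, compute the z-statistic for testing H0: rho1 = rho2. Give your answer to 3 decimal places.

z1 = atanh(-0.15) = -0.151140,  z2 = atanh(0.23) = 0.234189
SE = √(1/(n1−3) + 1/(n2−3)) = √(1/145 + 1/131) = √(0.0068966 + 0.0076336) = √0.0145302 = 0.120541
z = (z1 − z2)/SE = (-0.151140 − 0.234189) / 0.120541 = -0.385329 / 0.120541 = -3.197

-3.197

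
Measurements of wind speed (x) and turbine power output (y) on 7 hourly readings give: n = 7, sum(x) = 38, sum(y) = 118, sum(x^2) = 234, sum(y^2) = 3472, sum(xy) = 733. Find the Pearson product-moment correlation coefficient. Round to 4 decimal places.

Numerator: nΣxy − (Σx)(Σy) = 7·733 − (38)(118) = 647
Denominator: √[(nΣx²−(Σx)²)(nΣy²−(Σy)²)]
  nΣx²−(Σx)² = 7·234 − 1444 = 194;  nΣy²−(Σy)² = 7·3472 − 13924 = 10380
  √(194·10380) = √2013720 = 1419.0560
r = 647 / 1419.0560 = 0.4559

0.4559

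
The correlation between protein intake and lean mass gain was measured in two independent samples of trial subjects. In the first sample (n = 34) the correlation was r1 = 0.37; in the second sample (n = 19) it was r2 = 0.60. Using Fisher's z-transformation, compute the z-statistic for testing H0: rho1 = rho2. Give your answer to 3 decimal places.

-0.990

Fisher z-transforms: z1 = atanh(0.37) = 0.388423, z2 = atanh(0.60) = 0.693147; difference d = -0.304724
Var(d) = 1/31 + 1/16 = 0.0322581 + 0.0625000 = 0.0947581
z = d/√Var(d) = -0.304724 / √0.0947581 = -0.304724 / 0.307828 = -0.990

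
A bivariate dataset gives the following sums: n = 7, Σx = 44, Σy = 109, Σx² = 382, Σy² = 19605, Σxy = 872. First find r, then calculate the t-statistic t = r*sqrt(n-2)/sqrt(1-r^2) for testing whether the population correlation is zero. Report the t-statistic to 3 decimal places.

S_xy = nΣxy − ΣxΣy = 7·872 − 44·109 = 6104 − 4796 = 1308
S_xx = nΣx² − (Σx)² = 7·382 − 44² = 2674 − 1936 = 738
S_yy = nΣy² − (Σy)² = 7·19605 − 109² = 137235 − 11881 = 125354
r = S_xy / √(S_xx·S_yy) = 1308 / √(738·125354) = 1308 / √92511252 = 1308 / 9618.2770 = 0.1360
t = r·√(n−2)/√(1−r²) = 0.1360·√5 / √(1−0.018496) = 0.304105 / 0.990709 = 0.307

0.307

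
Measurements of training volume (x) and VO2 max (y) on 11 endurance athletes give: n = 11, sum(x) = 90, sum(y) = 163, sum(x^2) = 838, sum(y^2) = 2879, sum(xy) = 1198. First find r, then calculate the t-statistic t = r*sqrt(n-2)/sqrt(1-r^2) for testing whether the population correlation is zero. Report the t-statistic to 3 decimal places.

Numerator: nΣxy − (Σx)(Σy) = 11·1198 − (90)(163) = -1492
Denominator: √[(nΣx²−(Σx)²)(nΣy²−(Σy)²)]
  nΣx²−(Σx)² = 11·838 − 8100 = 1118;  nΣy²−(Σy)² = 11·2879 − 26569 = 5100
  √(1118·5100) = √5701800 = 2387.8442
r = -1492 / 2387.8442 = -0.6248
t = r·√(n−2)/√(1−r²) = -0.6248·√9 / √(1−0.390375) = -1.874400 / 0.780785 = -2.401

-2.401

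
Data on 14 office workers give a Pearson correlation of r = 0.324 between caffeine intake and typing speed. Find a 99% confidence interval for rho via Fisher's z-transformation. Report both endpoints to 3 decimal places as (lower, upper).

(-0.414, 0.805)

z_r = atanh(0.324) = 0.336110;  SE = 1/√(n−3) = 1/√11 = 0.301511
z-limits: 0.336110 ± 2.576·0.301511 = 0.336110 ± 0.776692 = [-0.440582, 1.112802]
ρ-limits: (tanh -0.440582, tanh 1.112802) = (-0.414, 0.805)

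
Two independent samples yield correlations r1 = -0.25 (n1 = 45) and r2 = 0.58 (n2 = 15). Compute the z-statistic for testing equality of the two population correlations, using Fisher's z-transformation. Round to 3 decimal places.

-2.804

Fisher z-transforms: z1 = atanh(-0.25) = -0.255413, z2 = atanh(0.58) = 0.662463; difference d = -0.917876
Var(d) = 1/42 + 1/12 = 0.0238095 + 0.0833333 = 0.1071428
z = d/√Var(d) = -0.917876 / √0.1071428 = -0.917876 / 0.327327 = -2.804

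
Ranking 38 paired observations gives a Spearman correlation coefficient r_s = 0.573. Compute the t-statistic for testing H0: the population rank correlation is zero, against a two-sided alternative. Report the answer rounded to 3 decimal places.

4.195

t = r_s·√(n−2) / √(1−r_s²) with r_s = 0.573, n = 38
  = 0.573·√36 / √(1 − 0.328329)
  = 0.573·6.000000 / 0.819555
  = 3.438000 / 0.819555 = 4.195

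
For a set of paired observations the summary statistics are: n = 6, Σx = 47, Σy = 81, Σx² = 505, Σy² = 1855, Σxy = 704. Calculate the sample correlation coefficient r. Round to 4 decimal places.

0.2153

Numerator: nΣxy − (Σx)(Σy) = 6·704 − (47)(81) = 417
Denominator: √[(nΣx²−(Σx)²)(nΣy²−(Σy)²)]
  nΣx²−(Σx)² = 6·505 − 2209 = 821;  nΣy²−(Σy)² = 6·1855 − 6561 = 4569
  √(821·4569) = √3751149 = 1936.7883
r = 417 / 1936.7883 = 0.2153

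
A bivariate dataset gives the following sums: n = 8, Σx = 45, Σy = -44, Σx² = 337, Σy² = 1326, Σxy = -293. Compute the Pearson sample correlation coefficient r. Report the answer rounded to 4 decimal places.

-0.1509

Numerator: nΣxy − (Σx)(Σy) = 8·(-293) − (45)(-44) = -364
Denominator: √[(nΣx²−(Σx)²)(nΣy²−(Σy)²)]
  nΣx²−(Σx)² = 8·337 − 2025 = 671;  nΣy²−(Σy)² = 8·1326 − 1936 = 8672
  √(671·8672) = √5818912 = 2412.2421
r = -364 / 2412.2421 = -0.1509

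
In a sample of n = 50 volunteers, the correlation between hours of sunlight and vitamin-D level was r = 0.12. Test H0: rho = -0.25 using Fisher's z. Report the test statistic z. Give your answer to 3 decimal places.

z_r = atanh(0.12) = 0.120581,  z_0 = atanh(-0.25) = -0.255413
SE = 1/√(n−3) = 1/√47 = 0.145865
z = (z_r − z_0)/SE = (0.120581 − (-0.255413)) / 0.145865 = 0.375994 / 0.145865 = 2.578

2.578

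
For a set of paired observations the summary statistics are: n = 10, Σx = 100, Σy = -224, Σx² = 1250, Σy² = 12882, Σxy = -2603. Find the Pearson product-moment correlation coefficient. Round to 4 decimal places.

Numerator: nΣxy − (Σx)(Σy) = 10·(-2603) − (100)(-224) = -3630
Denominator: √[(nΣx²−(Σx)²)(nΣy²−(Σy)²)]
  nΣx²−(Σx)² = 10·1250 − 10000 = 2500;  nΣy²−(Σy)² = 10·12882 − 50176 = 78644
  √(2500·78644) = √196610000 = 14021.7688
r = -3630 / 14021.7688 = -0.2589

-0.2589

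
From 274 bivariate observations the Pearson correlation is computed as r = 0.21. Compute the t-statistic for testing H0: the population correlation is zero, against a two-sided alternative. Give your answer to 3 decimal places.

3.542

t = r·√(n−2) / √(1−r²) with r = 0.21, n = 274
  = 0.21·√272 / √(1 − 0.0441)
  = 0.21·16.492423 / 0.977701
  = 3.463409 / 0.977701 = 3.542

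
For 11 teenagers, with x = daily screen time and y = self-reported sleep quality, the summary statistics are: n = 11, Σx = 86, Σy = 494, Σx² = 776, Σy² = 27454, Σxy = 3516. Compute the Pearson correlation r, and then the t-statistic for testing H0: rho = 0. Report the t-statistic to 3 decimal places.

Numerator: nΣxy − (Σx)(Σy) = 11·3516 − (86)(494) = -3808
Denominator: √[(nΣx²−(Σx)²)(nΣy²−(Σy)²)]
  nΣx²−(Σx)² = 11·776 − 7396 = 1140;  nΣy²−(Σy)² = 11·27454 − 244036 = 57958
  √(1140·57958) = √66072120 = 8128.4759
r = -3808 / 8128.4759 = -0.4685
t = r·√(n−2)/√(1−r²) = -0.4685·√9 / √(1−0.219492) = -1.405500 / 0.883464 = -1.591

-1.591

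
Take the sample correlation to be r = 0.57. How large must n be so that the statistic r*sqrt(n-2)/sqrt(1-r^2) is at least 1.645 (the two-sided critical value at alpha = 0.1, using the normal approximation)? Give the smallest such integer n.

r√(n−2)/√(1−r²) ≥ 1.645  ⇔  n−2 ≥ (1.645)²·(1−r²)/r²
(1−r²)/r² = (1−0.3249)/0.3249 = 2.0779
n ≥ 2 + 2.706025·2.0779 = 2 + 5.6228 = 7.6228
⌈7.6228⌉ = 8

8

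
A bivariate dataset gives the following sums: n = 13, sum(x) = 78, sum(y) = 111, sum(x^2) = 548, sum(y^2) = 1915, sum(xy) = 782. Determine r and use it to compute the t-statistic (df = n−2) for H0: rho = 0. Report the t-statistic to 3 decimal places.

Numerator: nΣxy − (Σx)(Σy) = 13·782 − (78)(111) = 1508
Denominator: √[(nΣx²−(Σx)²)(nΣy²−(Σy)²)]
  nΣx²−(Σx)² = 13·548 − 6084 = 1040;  nΣy²−(Σy)² = 13·1915 − 12321 = 12574
  √(1040·12574) = √13076960 = 3616.2080
r = 1508 / 3616.2080 = 0.4170
t = r·√(n−2)/√(1−r²) = 0.4170·√11 / √(1−0.173889) = 1.383033 / 0.908906 = 1.522

1.522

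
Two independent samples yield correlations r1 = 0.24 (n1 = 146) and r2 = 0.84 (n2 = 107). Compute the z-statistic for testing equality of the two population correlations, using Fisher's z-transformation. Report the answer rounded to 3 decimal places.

Fisher z-transforms: z1 = atanh(0.24) = 0.244774, z2 = atanh(0.84) = 1.221174; difference d = -0.976400
Var(d) = 1/143 + 1/104 = 0.0069930 + 0.0096154 = 0.0166084
z = d/√Var(d) = -0.976400 / √0.0166084 = -0.976400 / 0.128874 = -7.576

-7.576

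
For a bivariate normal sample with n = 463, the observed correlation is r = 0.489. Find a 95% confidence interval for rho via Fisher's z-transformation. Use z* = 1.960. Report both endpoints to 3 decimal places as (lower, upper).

(0.416, 0.555)

z_r = atanh(0.489) = 0.534745;  SE = 1/√(n−3) = 1/√460 = 0.046625
z-limits: 0.534745 ± 1.960·0.046625 = 0.534745 ± 0.091385 = [0.443360, 0.626130]
ρ-limits: (tanh 0.443360, tanh 0.626130) = (0.416, 0.555)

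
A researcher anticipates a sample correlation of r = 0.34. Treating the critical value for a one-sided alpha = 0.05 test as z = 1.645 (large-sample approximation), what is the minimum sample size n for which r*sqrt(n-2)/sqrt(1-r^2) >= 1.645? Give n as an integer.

23

Need r·√(n−2)/√(1−r²) ≥ 1.645
√(n−2) ≥ 1.645·√(1−0.1156) / 0.34 = 1.645·0.940425 / 0.34 = 4.5500
n−2 ≥ 20.7025  ⇒  n ≥ 22.7025
Smallest integer n = 23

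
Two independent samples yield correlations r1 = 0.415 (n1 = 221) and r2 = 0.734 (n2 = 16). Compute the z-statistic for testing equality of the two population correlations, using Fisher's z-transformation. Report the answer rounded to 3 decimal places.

-1.736

z1 = atanh(0.415) = 0.441636,  z2 = atanh(0.734) = 0.937345
SE = √(1/(n1−3) + 1/(n2−3)) = √(1/218 + 1/13) = √(0.0045872 + 0.0769231) = √0.0815103 = 0.285500
z = (z1 − z2)/SE = (0.441636 − 0.937345) / 0.285500 = -0.495709 / 0.285500 = -1.736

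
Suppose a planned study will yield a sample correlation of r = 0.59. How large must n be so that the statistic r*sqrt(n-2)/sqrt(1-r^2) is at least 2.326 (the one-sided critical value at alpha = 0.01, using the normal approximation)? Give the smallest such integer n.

r√(n−2)/√(1−r²) ≥ 2.326  ⇔  n−2 ≥ (2.326)²·(1−r²)/r²
(1−r²)/r² = (1−0.3481)/0.3481 = 1.8727
n ≥ 2 + 5.410276·1.8727 = 2 + 10.1318 = 12.1318
⌈12.1318⌉ = 13

13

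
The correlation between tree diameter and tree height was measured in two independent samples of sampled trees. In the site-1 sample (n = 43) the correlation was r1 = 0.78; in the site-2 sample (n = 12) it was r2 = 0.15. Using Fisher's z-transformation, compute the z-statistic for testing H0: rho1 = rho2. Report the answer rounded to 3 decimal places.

Fisher z-transforms: z1 = atanh(0.78) = 1.045371, z2 = atanh(0.15) = 0.151140; difference d = 0.894231
Var(d) = 1/40 + 1/9 = 0.0250000 + 0.1111111 = 0.1361111
z = d/√Var(d) = 0.894231 / √0.1361111 = 0.894231 / 0.368932 = 2.424

2.424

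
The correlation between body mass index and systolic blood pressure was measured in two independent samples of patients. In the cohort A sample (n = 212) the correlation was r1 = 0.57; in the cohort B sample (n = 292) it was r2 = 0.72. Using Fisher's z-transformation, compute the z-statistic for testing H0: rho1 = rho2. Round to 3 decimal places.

-2.865

z1 = atanh(0.57) = 0.647523,  z2 = atanh(0.72) = 0.907645
SE = √(1/(n1−3) + 1/(n2−3)) = √(1/209 + 1/289) = √(0.0047847 + 0.0034602) = √0.0082449 = 0.090801
z = (z1 − z2)/SE = (0.647523 − 0.907645) / 0.090801 = -0.260122 / 0.090801 = -2.865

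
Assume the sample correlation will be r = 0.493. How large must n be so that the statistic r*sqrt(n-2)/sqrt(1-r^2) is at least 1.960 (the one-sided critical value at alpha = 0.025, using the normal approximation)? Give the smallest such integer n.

14

r√(n−2)/√(1−r²) ≥ 1.960  ⇔  n−2 ≥ (1.960)²·(1−r²)/r²
(1−r²)/r² = (1−0.243049)/0.243049 = 3.1144
n ≥ 2 + 3.8416·3.1144 = 2 + 11.9643 = 13.9643
⌈13.9643⌉ = 14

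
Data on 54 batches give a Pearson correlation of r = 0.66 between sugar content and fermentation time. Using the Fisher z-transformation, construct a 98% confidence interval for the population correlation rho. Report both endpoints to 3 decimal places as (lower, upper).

(0.436, 0.807)

z_r = atanh(0.66) = 0.792814;  SE = 1/√(n−3) = 1/√51 = 0.140028
z-limits: 0.792814 ± 2.326·0.140028 = 0.792814 ± 0.325705 = [0.467109, 1.118519]
ρ-limits: (tanh 0.467109, tanh 1.118519) = (0.436, 0.807)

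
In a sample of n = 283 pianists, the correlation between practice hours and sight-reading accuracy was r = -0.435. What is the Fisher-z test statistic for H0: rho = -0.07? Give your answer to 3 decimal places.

-6.625

Fisher z: atanh(-0.435) = -0.466047, atanh(-0.07) = -0.070115
z = (z_r − z_0)·√(n−3) = (-0.466047 − (-0.070115))·√280 = -0.395932 · 16.733201 = -6.625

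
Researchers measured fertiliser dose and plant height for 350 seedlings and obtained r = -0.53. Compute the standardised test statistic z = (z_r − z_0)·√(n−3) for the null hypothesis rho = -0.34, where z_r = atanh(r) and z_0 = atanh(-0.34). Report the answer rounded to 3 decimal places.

-4.397

z_r = atanh(-0.53) = -0.590145,  z_0 = atanh(-0.34) = -0.354093
SE = 1/√(n−3) = 1/√347 = 0.053683
z = (z_r − z_0)/SE = (-0.590145 − (-0.354093)) / 0.053683 = -0.236052 / 0.053683 = -4.397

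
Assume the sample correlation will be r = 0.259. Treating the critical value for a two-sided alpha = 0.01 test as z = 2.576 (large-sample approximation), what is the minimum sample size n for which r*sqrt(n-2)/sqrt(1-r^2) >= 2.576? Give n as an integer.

95

Need r·√(n−2)/√(1−r²) ≥ 2.576
√(n−2) ≥ 2.576·√(1−0.067081) / 0.259 = 2.576·0.965877 / 0.259 = 9.6066
n−2 ≥ 92.2868  ⇒  n ≥ 94.2868
Smallest integer n = 95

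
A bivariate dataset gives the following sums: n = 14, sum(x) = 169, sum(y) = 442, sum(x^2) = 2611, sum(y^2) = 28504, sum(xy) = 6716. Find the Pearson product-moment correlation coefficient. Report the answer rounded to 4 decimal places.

0.4790

S_xy = nΣxy − ΣxΣy = 14·6716 − 169·442 = 94024 − 74698 = 19326
S_xx = nΣx² − (Σx)² = 14·2611 − 169² = 36554 − 28561 = 7993
S_yy = nΣy² − (Σy)² = 14·28504 − 442² = 399056 − 195364 = 203692
r = S_xy / √(S_xx·S_yy) = 19326 / √(7993·203692) = 19326 / √1628110156 = 19326 / 40349.8470 = 0.4790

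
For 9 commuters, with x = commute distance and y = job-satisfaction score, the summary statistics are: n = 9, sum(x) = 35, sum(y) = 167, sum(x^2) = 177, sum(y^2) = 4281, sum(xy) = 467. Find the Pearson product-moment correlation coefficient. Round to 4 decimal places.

-0.8298

Numerator: nΣxy − (Σx)(Σy) = 9·467 − (35)(167) = -1642
Denominator: √[(nΣx²−(Σx)²)(nΣy²−(Σy)²)]
  nΣx²−(Σx)² = 9·177 − 1225 = 368;  nΣy²−(Σy)² = 9·4281 − 27889 = 10640
  √(368·10640) = √3915520 = 1978.7673
r = -1642 / 1978.7673 = -0.8298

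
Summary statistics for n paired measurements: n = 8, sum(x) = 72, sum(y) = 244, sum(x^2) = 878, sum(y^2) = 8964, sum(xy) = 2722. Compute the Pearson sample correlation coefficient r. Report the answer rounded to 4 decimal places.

S_xy = nΣxy − ΣxΣy = 8·2722 − 72·244 = 21776 − 17568 = 4208
S_xx = nΣx² − (Σx)² = 8·878 − 72² = 7024 − 5184 = 1840
S_yy = nΣy² − (Σy)² = 8·8964 − 244² = 71712 − 59536 = 12176
r = S_xy / √(S_xx·S_yy) = 4208 / √(1840·12176) = 4208 / √22403840 = 4208 / 4733.2695 = 0.8890

0.8890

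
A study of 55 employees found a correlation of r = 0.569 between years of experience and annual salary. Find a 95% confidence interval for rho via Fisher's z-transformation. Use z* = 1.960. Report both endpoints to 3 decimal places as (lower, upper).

(0.358, 0.725)

Fisher z: z_r = atanh(r) = ½·ln((1+0.569)/(1−0.569)) = 0.646043
SE(z) = 1/√(n−3) = 1/√52 = 0.138675
95% ⇒ z* = 1.960; margin = 1.960·0.138675 = 0.271803
CI on z-scale: (0.374240, 0.917846)
Back-transform: tanh(0.374240) = 0.357695, tanh(0.917846) = 0.724877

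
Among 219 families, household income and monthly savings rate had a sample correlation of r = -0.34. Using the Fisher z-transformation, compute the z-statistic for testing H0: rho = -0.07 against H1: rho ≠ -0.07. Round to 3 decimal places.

-4.174

z_r = atanh(-0.34) = -0.354093,  z_0 = atanh(-0.07) = -0.070115
SE = 1/√(n−3) = 1/√216 = 0.068041
z = (z_r − z_0)/SE = (-0.354093 − (-0.070115)) / 0.068041 = -0.283978 / 0.068041 = -4.174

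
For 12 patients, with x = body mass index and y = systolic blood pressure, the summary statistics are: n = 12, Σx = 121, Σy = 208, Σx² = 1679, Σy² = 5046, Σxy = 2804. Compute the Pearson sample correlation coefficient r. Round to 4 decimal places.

0.8691

S_xy = nΣxy − ΣxΣy = 12·2804 − 121·208 = 33648 − 25168 = 8480
S_xx = nΣx² − (Σx)² = 12·1679 − 121² = 20148 − 14641 = 5507
S_yy = nΣy² − (Σy)² = 12·5046 − 208² = 60552 − 43264 = 17288
r = S_xy / √(S_xx·S_yy) = 8480 / √(5507·17288) = 8480 / √95205016 = 8480 / 9757.3058 = 0.8691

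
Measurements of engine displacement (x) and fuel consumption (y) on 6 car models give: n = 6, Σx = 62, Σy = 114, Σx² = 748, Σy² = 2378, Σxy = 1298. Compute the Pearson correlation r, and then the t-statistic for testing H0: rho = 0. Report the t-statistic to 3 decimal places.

2.626

S_xy = nΣxy − ΣxΣy = 6·1298 − 62·114 = 7788 − 7068 = 720
S_xx = nΣx² − (Σx)² = 6·748 − 62² = 4488 − 3844 = 644
S_yy = nΣy² − (Σy)² = 6·2378 − 114² = 14268 − 12996 = 1272
r = S_xy / √(S_xx·S_yy) = 720 / √(644·1272) = 720 / √819168 = 720 / 905.0790 = 0.7955
t = r·√(n−2)/√(1−r²) = 0.7955·√4 / √(1−0.632820) = 1.591000 / 0.605954 = 2.626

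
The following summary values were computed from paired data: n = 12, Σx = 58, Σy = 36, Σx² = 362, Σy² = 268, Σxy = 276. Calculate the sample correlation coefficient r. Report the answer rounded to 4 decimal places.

Numerator: nΣxy − (Σx)(Σy) = 12·276 − (58)(36) = 1224
Denominator: √[(nΣx²−(Σx)²)(nΣy²−(Σy)²)]
  nΣx²−(Σx)² = 12·362 − 3364 = 980;  nΣy²−(Σy)² = 12·268 − 1296 = 1920
  √(980·1920) = √1881600 = 1371.7143
r = 1224 / 1371.7143 = 0.8923

0.8923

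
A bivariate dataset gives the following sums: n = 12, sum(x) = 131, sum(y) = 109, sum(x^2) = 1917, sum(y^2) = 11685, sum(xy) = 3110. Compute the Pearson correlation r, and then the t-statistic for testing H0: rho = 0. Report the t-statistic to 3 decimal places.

S_xy = nΣxy − ΣxΣy = 12·3110 − 131·109 = 37320 − 14279 = 23041
S_xx = nΣx² − (Σx)² = 12·1917 − 131² = 23004 − 17161 = 5843
S_yy = nΣy² − (Σy)² = 12·11685 − 109² = 140220 − 11881 = 128339
r = S_xy / √(S_xx·S_yy) = 23041 / √(5843·128339) = 23041 / √749884777 = 23041 / 27384.0241 = 0.8414
t = r·√(n−2)/√(1−r²) = 0.8414·√10 / √(1−0.707954) = 2.660740 / 0.540413 = 4.924

4.924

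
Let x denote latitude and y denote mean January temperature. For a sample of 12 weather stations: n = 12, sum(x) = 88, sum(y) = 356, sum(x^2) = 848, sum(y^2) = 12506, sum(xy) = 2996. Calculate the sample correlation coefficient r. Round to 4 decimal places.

S_xy = nΣxy − ΣxΣy = 12·2996 − 88·356 = 35952 − 31328 = 4624
S_xx = nΣx² − (Σx)² = 12·848 − 88² = 10176 − 7744 = 2432
S_yy = nΣy² − (Σy)² = 12·12506 − 356² = 150072 − 126736 = 23336
r = S_xy / √(S_xx·S_yy) = 4624 / √(2432·23336) = 4624 / √56753152 = 4624 / 7533.4688 = 0.6138

0.6138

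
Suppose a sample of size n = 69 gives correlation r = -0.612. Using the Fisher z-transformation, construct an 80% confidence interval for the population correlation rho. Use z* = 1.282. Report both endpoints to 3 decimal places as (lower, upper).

Fisher z: z_r = atanh(r) = ½·ln((1+(-0.612))/(1−(-0.612))) = -0.712113
SE(z) = 1/√(n−3) = 1/√66 = 0.123091
80% ⇒ z* = 1.282; margin = 1.282·0.123091 = 0.157803
CI on z-scale: (-0.869916, -0.554310)
Back-transform: tanh(-0.869916) = -0.701331, tanh(-0.554310) = -0.503743

(-0.701, -0.504)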